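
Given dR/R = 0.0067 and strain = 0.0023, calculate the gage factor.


GF = (dR/R) / epsilon
= 0.0067 / 0.0023
= 2.9130

2.9130


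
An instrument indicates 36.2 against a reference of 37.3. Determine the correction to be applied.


Correction = standard - reading
= 37.3 - 36.2
= 1.1000

1.1000


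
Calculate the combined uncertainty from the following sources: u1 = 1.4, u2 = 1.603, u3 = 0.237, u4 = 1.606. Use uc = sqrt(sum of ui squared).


uc = sqrt(1.4^2 + 1.603^2 + 0.237^2 + 1.606^2)
uc = sqrt(7.165014)
uc = 2.6768

2.6768


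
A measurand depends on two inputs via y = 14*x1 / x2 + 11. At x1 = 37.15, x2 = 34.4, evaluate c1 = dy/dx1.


y = 14*x1 / x2 + 11
dy/dx1 = 14/x2
Evaluate at x2 = 34.4: c1 = 14 / 34.4
c1 = 0.4070

0.4070


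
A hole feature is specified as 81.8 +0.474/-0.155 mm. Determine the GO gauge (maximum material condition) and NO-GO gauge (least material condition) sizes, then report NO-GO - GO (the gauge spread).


GO = nominal - lower_tol (smallest hole = maximum material condition)
GO = 81.8 - 0.155 = 81.645
NO-GO = nominal + upper_tol (largest hole = least material condition)
NO-GO = 81.8 + 0.474 = 82.274
spread = NO-GO - GO = 82.274 - 81.645 = 0.6290

0.6290


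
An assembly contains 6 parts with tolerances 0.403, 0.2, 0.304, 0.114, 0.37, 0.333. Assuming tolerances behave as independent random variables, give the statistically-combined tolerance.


RSS = sqrt(0.403^2 + 0.2^2 + 0.304^2 + 0.114^2 + 0.37^2 + 0.333^2)
= sqrt(0.55561)
= 0.7454

0.7454


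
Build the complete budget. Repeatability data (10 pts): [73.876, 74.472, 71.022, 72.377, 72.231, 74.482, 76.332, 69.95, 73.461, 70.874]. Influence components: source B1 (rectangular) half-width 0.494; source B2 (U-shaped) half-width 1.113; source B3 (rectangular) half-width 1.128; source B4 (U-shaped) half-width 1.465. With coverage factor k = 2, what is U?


mean = (73.876 + 74.472 + 71.022 + 72.377 + 72.231 + 74.482 + 76.332 + 69.95 + 73.461 + 70.874) / 10 = 72.9077
s = sqrt(sum((x - mean)^2)/(n-1)) = 1.9741211
u_A = s / sqrt(n) = 1.9741211 / sqrt(10) = 0.62427191
u_B1 = 0.494 / sqrt(3) = 0.28521103
u_B2 = 1.113 / sqrt(2) = 0.78700985
u_B3 = 1.128 / sqrt(3) = 0.6512511
u_B4 = 1.465 / sqrt(2) = 1.0359114
uc = sqrt(0.62427191^2 + 0.28521103^2 + 0.78700985^2 + 0.6512511^2 + 1.0359114^2) = 1.6086285
U = k * uc = 2 * 1.6086285
U = 3.2173

3.2173


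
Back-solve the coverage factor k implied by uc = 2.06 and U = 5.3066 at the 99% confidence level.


k = U / uc
k = 5.3066 / 2.06
k = 2.576

2.576


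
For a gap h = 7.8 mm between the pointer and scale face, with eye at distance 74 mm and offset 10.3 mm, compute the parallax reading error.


error = h * offset / d
= 7.8 * 10.3 / 74
= 1.0857

1.0857


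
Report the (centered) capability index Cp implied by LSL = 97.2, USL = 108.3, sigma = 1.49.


Cp = (USL - LSL) / (6 * sigma)
= (108.3 - 97.2) / (6 * 1.49)
= 11.1000 / 8.9400
= 1.2416

1.2416


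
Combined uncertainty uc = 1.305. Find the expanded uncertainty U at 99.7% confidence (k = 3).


U = k * uc
U = 3 * 1.305
U = 3.9150

3.9150


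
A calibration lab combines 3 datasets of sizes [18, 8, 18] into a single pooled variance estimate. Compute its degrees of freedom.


nu = sum_i (n_i - 1)
nu = ((18 - 1) + (8 - 1) + (18 - 1))
nu = 17 + 7 + 17
nu = 41

41


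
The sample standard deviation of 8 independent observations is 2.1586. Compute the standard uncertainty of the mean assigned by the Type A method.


u_A = s / sqrt(n)
u_A = 2.1586 / sqrt(8)
u_A = 2.1586 / 2.8284271
u_A = 0.7632

0.7632


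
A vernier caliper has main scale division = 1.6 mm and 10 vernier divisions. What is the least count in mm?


LC = MSD / n_div
= 1.6 / 10
= 0.1600

0.1600


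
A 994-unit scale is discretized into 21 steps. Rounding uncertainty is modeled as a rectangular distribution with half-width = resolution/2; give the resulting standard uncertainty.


resolution = range / divisions
resolution = 994 / 21 = 47.333333
u_res = resolution / (2*sqrt(3))
u_res = 47.333333 / 3.4641016
u_res = 13.6640

13.6640


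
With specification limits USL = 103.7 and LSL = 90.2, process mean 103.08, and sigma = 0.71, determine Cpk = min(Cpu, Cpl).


Cpu = (USL - mean) / (3*sigma) = (103.7 - 103.08) / (3*0.71) = 0.2911
Cpl = (mean - LSL) / (3*sigma) = (103.08 - 90.2) / (3*0.71) = 6.0469
Cpk = min(Cpu, Cpl) = 0.2911

0.2911


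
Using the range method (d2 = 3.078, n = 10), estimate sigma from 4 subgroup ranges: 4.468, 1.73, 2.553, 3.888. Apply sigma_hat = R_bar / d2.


R_bar = (4.468 + 1.73 + 2.553 + 3.888) / 4
R_bar = 12.639 / 4 = 3.15975
sigma_hat = R_bar / d2 = 3.15975 / 3.078 = 1.0266

1.0266


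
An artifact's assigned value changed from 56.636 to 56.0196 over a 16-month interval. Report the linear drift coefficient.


rate = (v2 - v1) / months
= (56.0196 - 56.636) / 16
= -0.6164 / 16
= -0.0385

-0.0385


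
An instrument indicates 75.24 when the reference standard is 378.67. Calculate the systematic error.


Systematic error = measured - true
= 75.24 - 378.67
= -303.4300

-303.4300


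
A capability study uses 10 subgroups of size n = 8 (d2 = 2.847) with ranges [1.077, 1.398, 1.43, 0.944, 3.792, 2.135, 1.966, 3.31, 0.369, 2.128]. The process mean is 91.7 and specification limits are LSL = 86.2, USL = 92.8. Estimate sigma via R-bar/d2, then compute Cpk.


R_bar = (1.077 + 1.398 + 1.43 + 0.944 + 3.792 + 2.135 + 1.966 + 3.31 + 0.369 + 2.128) / 10 = 1.8549
sigma = R_bar / d2 = 1.8549 / 2.847 = 0.65152792
Cp = (USL - LSL)/(6*sigma) = (92.8 - 86.2)/(6*0.65152792) = 1.6883
Cpu = (92.8 - 91.7)/(3*0.65152792) = 0.5628
Cpl = (91.7 - 86.2)/(3*0.65152792) = 2.8139
Cpk = min(Cpu, Cpl) = 0.5628

0.5628


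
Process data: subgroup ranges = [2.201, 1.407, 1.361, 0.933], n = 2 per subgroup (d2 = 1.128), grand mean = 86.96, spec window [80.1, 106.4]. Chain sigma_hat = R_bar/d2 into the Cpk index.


R_bar = (2.201 + 1.407 + 1.361 + 0.933) / 4 = 1.4755
sigma = R_bar / d2 = 1.4755 / 1.128 = 1.3080674
Cp = (USL - LSL)/(6*sigma) = (106.4 - 80.1)/(6*1.3080674) = 3.3510
Cpu = (106.4 - 86.96)/(3*1.3080674) = 4.9539
Cpl = (86.96 - 80.1)/(3*1.3080674) = 1.7481
Cpk = min(Cpu, Cpl) = 1.7481

1.7481


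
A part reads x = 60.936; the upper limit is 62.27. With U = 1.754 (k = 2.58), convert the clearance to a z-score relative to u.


u = U / k = 1.754 / 2.58 = 0.67984496
margin = |USL - x| = |62.27 - 60.936| = 1.334
z = margin / u = 1.334 / 0.67984496
z = 1.9622

1.9622


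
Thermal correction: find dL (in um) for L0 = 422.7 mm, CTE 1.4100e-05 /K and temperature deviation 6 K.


dL = L * alpha * dT
= 422.7 * 1.4100e-05 * 6
= 0.0357604 mm
dL_um = 0.0357604 * 1000 = 35.7604 um

35.7604


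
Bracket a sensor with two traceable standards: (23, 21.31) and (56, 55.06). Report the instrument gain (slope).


slope = (y2 - y1) / (x2 - x1)
= (55.06 - 21.31) / (56 - 23)
= 33.7500 / 33
= 1.0227

1.0227


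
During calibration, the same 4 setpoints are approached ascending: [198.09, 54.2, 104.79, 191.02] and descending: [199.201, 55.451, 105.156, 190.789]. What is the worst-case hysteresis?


|198.09 - 199.201| = 1.1110
|54.2 - 55.451| = 1.2510
|104.79 - 105.156| = 0.3660
|191.02 - 190.789| = 0.2310
hysteresis = max(diffs) = 1.2510

1.2510


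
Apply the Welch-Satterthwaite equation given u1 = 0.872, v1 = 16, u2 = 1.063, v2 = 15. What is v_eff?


uc = sqrt(u1^2 + u2^2) = sqrt(0.872^2 + 1.063^2) = 1.3749011
v_eff = uc^4 / (u1^4/v1 + u2^4/v2)
= 1.3749011^4 / (0.872^4/16 + 1.063^4/15)
= 3.5734346 / 0.12125849
v_eff = 29.4696

29.4696


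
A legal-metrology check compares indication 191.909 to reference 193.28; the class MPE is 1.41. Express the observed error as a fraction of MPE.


e = indication - reference = 191.909 - 193.28 = -1.3710
|e| = 1.3710
ratio = |e| / MPE = 1.3710 / 1.41
ratio = 0.9723

0.9723


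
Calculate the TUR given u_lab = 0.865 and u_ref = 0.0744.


TUR = u_lab / u_ref
= 0.865 / 0.0744
= 11.6263

11.6263


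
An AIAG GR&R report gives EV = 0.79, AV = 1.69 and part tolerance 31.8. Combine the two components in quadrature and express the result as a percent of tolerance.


GRR = sqrt(EV^2 + AV^2) = sqrt(0.79^2 + 1.69^2) = 1.8655294
%GRR = GRR / tol * 100 = 1.8655294 / 31.8 * 100
%GRR = 5.8664

5.8664


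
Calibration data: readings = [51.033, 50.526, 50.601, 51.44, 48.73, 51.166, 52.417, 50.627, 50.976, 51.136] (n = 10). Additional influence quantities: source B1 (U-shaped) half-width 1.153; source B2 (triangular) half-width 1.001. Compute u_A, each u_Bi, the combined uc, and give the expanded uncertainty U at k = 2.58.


mean = (51.033 + 50.526 + 50.601 + 51.44 + 48.73 + 51.166 + 52.417 + 50.627 + 50.976 + 51.136) / 10 = 50.8652
s = sqrt(sum((x - mean)^2)/(n-1)) = 0.92756561
u_A = s / sqrt(n) = 0.92756561 / sqrt(10) = 0.293322
u_B1 = 1.153 / sqrt(2) = 0.81529412
u_B2 = 1.001 / sqrt(6) = 0.40865654
uc = sqrt(0.293322^2 + 0.81529412^2 + 0.40865654^2) = 0.95798876
U = k * uc = 2.58 * 0.95798876
U = 2.4716

2.4716


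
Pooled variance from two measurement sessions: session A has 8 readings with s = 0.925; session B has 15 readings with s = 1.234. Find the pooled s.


s_p = sqrt(((n1-1)*s1^2 + (n2-1)*s2^2) / (n1+n2-2))
numerator = (8-1)*0.925^2 + (15-1)*1.234^2 = 5.989375 + 21.318584 = 27.307959
denominator = 8 + 15 - 2 = 21
s_p^2 = 27.307959 / 21 = 1.300379
s_p = sqrt(1.300379) = 1.1403

1.1403


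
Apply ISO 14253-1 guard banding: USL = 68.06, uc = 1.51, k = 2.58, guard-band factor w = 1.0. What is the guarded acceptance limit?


U = k * uc = 2.58 * 1.51 = 3.8958
guard band g = w * U = 1.0 * 3.8958 = 3.8958
AL = USL - g = 68.06 - 3.8958
AL = 64.1642

64.1642


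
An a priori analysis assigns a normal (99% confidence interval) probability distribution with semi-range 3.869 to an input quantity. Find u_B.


u_B = half_width / 2.576
u_B = 3.869 / 2.576
u_B = 1.5019

1.5019


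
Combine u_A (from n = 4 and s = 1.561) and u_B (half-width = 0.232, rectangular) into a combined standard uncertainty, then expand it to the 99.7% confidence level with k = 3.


u_A = s / sqrt(n) = 1.561 / sqrt(4) = 0.7805
u_B = half_width / sqrt(3) = 0.232 / sqrt(3) = 0.13394526
uc = sqrt(u_A^2 + u_B^2) = sqrt(0.7805^2 + 0.13394526^2) = 0.79191008
U = k * uc = 3 * 0.79191008
U = 2.3757

2.3757


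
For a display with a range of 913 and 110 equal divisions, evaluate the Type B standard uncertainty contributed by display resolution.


resolution = range / divisions
resolution = 913 / 110 = 8.3
u_res = resolution / (2*sqrt(3))
u_res = 8.3 / 3.4641016
u_res = 2.3960

2.3960


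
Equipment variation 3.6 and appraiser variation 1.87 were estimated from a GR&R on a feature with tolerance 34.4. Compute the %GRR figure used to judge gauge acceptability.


GRR = sqrt(EV^2 + AV^2) = sqrt(3.6^2 + 1.87^2) = 4.0567105
%GRR = GRR / tol * 100 = 4.0567105 / 34.4 * 100
%GRR = 11.7928

11.7928


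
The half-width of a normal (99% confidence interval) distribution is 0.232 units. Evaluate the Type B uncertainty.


u_B = half_width / 2.576
u_B = 0.232 / 2.576
u_B = 0.0901

0.0901


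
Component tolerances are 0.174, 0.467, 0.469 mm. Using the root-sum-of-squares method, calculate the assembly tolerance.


RSS = sqrt(0.174^2 + 0.467^2 + 0.469^2)
= sqrt(0.468326)
= 0.6843

0.6843


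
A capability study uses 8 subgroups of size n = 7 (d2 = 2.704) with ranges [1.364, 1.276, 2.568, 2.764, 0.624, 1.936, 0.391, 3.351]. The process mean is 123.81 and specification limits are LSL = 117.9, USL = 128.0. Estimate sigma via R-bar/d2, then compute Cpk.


R_bar = (1.364 + 1.276 + 2.568 + 2.764 + 0.624 + 1.936 + 0.391 + 3.351) / 8 = 1.78425
sigma = R_bar / d2 = 1.78425 / 2.704 = 0.65985577
Cp = (USL - LSL)/(6*sigma) = (128.0 - 117.9)/(6*0.65985577) = 2.5511
Cpu = (128.0 - 123.81)/(3*0.65985577) = 2.1166
Cpl = (123.81 - 117.9)/(3*0.65985577) = 2.9855
Cpk = min(Cpu, Cpl) = 2.1166

2.1166


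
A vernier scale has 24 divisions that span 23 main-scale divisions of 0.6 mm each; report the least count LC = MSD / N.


LC = MSD / n_div
= 0.6 / 24
= 0.0250

0.0250


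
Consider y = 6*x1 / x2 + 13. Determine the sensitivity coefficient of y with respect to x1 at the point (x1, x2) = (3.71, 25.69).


y = 6*x1 / x2 + 13
dy/dx1 = 6/x2
Evaluate at x2 = 25.69: c1 = 6 / 25.69
c1 = 0.2336

0.2336


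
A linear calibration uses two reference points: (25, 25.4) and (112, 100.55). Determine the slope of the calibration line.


slope = (y2 - y1) / (x2 - x1)
= (100.55 - 25.4) / (112 - 25)
= 75.1500 / 87
= 0.8638

0.8638


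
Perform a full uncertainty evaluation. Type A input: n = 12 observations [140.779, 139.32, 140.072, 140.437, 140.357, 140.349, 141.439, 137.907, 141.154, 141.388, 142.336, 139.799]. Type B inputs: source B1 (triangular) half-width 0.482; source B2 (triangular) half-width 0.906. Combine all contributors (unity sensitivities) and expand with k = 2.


mean = (140.779 + 139.32 + 140.072 + 140.437 + 140.357 + 140.349 + 141.439 + 137.907 + 141.154 + 141.388 + 142.336 + 139.799) / 12 = 140.44475
s = sqrt(sum((x - mean)^2)/(n-1)) = 1.142085
u_A = s / sqrt(n) = 1.142085 / sqrt(12) = 0.32969154
u_B1 = 0.482 / sqrt(6) = 0.19677568
u_B2 = 0.906 / sqrt(6) = 0.36987295
uc = sqrt(0.32969154^2 + 0.19677568^2 + 0.36987295^2) = 0.53312586
U = k * uc = 2 * 0.53312586
U = 1.0663

1.0663


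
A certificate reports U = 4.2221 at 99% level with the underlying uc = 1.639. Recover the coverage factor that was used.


k = U / uc
k = 4.2221 / 1.639
k = 2.576

2.576


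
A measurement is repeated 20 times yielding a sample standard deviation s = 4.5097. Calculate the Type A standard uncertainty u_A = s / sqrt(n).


u_A = s / sqrt(n)
u_A = 4.5097 / sqrt(20)
u_A = 4.5097 / 4.472136
u_A = 1.0084

1.0084


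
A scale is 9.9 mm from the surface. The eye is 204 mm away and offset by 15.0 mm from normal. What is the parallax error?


error = h * offset / d
= 9.9 * 15.0 / 204
= 0.7279

0.7279


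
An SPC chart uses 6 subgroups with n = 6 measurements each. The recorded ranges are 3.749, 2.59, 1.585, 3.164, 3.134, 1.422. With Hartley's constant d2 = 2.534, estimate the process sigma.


R_bar = (3.749 + 2.59 + 1.585 + 3.164 + 3.134 + 1.422) / 6
R_bar = 15.644 / 6 = 2.6073333
sigma_hat = R_bar / d2 = 2.6073333 / 2.534 = 1.0289

1.0289


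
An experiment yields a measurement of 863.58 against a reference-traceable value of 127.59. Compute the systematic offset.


Systematic error = measured - true
= 863.58 - 127.59
= 735.9900

735.9900


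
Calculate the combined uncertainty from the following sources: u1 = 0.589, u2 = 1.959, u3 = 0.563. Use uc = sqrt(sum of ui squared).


uc = sqrt(0.589^2 + 1.959^2 + 0.563^2)
uc = sqrt(4.501571)
uc = 2.1217

2.1217


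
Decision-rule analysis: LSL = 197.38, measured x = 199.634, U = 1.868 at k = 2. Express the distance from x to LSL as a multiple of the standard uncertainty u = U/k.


u = U / k = 1.868 / 2 = 0.934
margin = |LSL - x| = |197.38 - 199.634| = 2.254
z = margin / u = 2.254 / 0.934
z = 2.4133

2.4133


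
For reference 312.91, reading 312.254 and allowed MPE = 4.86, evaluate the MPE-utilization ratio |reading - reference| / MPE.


e = indication - reference = 312.254 - 312.91 = -0.6560
|e| = 0.6560
ratio = |e| / MPE = 0.6560 / 4.86
ratio = 0.1350

0.1350


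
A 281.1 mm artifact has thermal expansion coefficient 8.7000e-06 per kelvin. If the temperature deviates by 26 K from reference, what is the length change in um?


dL = L * alpha * dT
= 281.1 * 8.7000e-06 * 26
= 0.0635848 mm
dL_um = 0.0635848 * 1000 = 63.5848 um

63.5848


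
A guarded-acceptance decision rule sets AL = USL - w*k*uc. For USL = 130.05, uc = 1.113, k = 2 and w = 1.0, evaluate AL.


U = k * uc = 2 * 1.113 = 2.226
guard band g = w * U = 1.0 * 2.226 = 2.226
AL = USL - g = 130.05 - 2.226
AL = 127.8240

127.8240


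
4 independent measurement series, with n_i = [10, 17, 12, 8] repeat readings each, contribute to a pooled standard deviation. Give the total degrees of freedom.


nu = sum_i (n_i - 1)
nu = ((10 - 1) + (17 - 1) + (12 - 1) + (8 - 1))
nu = 9 + 16 + 11 + 7
nu = 43

43


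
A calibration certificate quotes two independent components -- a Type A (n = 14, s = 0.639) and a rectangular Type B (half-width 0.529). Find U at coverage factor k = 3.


u_A = s / sqrt(n) = 0.639 / sqrt(14) = 0.17077993
u_B = half_width / sqrt(3) = 0.529 / sqrt(3) = 0.30541829
uc = sqrt(u_A^2 + u_B^2) = sqrt(0.17077993^2 + 0.30541829^2) = 0.34992301
U = k * uc = 3 * 0.34992301
U = 1.0498

1.0498


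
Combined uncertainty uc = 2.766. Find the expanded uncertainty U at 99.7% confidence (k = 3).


U = k * uc
U = 3 * 2.766
U = 8.2980

8.2980


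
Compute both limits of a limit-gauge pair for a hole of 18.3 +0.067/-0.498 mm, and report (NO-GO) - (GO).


GO = nominal - lower_tol (smallest hole = maximum material condition)
GO = 18.3 - 0.498 = 17.802
NO-GO = nominal + upper_tol (largest hole = least material condition)
NO-GO = 18.3 + 0.067 = 18.367
spread = NO-GO - GO = 18.367 - 17.802 = 0.5650

0.5650


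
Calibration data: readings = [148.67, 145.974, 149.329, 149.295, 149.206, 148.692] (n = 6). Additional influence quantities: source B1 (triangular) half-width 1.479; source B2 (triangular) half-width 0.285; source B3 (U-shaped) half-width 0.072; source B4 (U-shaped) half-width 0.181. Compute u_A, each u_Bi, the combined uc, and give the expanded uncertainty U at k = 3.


mean = (148.67 + 145.974 + 149.329 + 149.295 + 149.206 + 148.692) / 6 = 148.5276667
s = sqrt(sum((x - mean)^2)/(n-1)) = 1.2852665
u_A = s / sqrt(n) = 1.2852665 / sqrt(6) = 0.52470785
u_B1 = 1.479 / sqrt(6) = 0.60379922
u_B2 = 0.285 / sqrt(6) = 0.11635076
u_B3 = 0.072 / sqrt(2) = 0.050911688
u_B4 = 0.181 / sqrt(2) = 0.12798633
uc = sqrt(0.52470785^2 + 0.60379922^2 + 0.11635076^2 + 0.050911688^2 + 0.12798633^2) = 0.82000111
U = k * uc = 3 * 0.82000111
U = 2.4600

2.4600


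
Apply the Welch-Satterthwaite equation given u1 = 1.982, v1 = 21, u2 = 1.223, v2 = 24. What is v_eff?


uc = sqrt(u1^2 + u2^2) = sqrt(1.982^2 + 1.223^2) = 2.3289596
v_eff = uc^4 / (u1^4/v1 + u2^4/v2)
= 2.3289596^4 / (1.982^4/21 + 1.223^4/24)
= 29.420349 / 0.82806114
v_eff = 35.5292

35.5292


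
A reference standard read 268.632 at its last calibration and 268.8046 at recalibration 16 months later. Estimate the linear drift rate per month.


rate = (v2 - v1) / months
= (268.8046 - 268.632) / 16
= 0.1726 / 16
= 0.0108

0.0108


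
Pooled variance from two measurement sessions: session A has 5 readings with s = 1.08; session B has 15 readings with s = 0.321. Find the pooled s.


s_p = sqrt(((n1-1)*s1^2 + (n2-1)*s2^2) / (n1+n2-2))
numerator = (5-1)*1.08^2 + (15-1)*0.321^2 = 4.6656 + 1.442574 = 6.108174
denominator = 5 + 15 - 2 = 18
s_p^2 = 6.108174 / 18 = 0.339343
s_p = sqrt(0.339343) = 0.5825

0.5825


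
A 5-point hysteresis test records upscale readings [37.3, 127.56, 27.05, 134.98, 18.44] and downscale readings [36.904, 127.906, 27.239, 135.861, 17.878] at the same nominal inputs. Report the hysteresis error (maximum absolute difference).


|37.3 - 36.904| = 0.3960
|127.56 - 127.906| = 0.3460
|27.05 - 27.239| = 0.1890
|134.98 - 135.861| = 0.8810
|18.44 - 17.878| = 0.5620
hysteresis = max(diffs) = 0.8810

0.8810


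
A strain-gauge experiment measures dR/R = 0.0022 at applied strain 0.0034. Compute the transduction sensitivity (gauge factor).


GF = (dR/R) / epsilon
= 0.0022 / 0.0034
= 0.6471

0.6471


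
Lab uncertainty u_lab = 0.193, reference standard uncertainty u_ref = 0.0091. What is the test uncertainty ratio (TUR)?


TUR = u_lab / u_ref
= 0.193 / 0.0091
= 21.2088

21.2088


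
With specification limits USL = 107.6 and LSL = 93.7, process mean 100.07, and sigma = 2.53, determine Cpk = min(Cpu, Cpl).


Cpu = (USL - mean) / (3*sigma) = (107.6 - 100.07) / (3*2.53) = 0.9921
Cpl = (mean - LSL) / (3*sigma) = (100.07 - 93.7) / (3*2.53) = 0.8393
Cpk = min(Cpu, Cpl) = 0.8393

0.8393


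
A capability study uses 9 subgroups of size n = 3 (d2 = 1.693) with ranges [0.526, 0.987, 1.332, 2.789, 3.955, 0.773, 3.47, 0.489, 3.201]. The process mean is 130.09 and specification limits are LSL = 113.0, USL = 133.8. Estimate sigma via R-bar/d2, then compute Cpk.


R_bar = (0.526 + 0.987 + 1.332 + 2.789 + 3.955 + 0.773 + 3.47 + 0.489 + 3.201) / 9 = 1.9468889
sigma = R_bar / d2 = 1.9468889 / 1.693 = 1.1499639
Cp = (USL - LSL)/(6*sigma) = (133.8 - 113.0)/(6*1.1499639) = 3.0146
Cpu = (133.8 - 130.09)/(3*1.1499639) = 1.0754
Cpl = (130.09 - 113.0)/(3*1.1499639) = 4.9538
Cpk = min(Cpu, Cpl) = 1.0754

1.0754


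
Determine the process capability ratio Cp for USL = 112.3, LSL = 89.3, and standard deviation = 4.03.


Cp = (USL - LSL) / (6 * sigma)
= (112.3 - 89.3) / (6 * 4.03)
= 23.0000 / 24.1800
= 0.9512

0.9512


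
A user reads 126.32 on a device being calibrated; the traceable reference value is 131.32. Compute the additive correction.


Correction = standard - reading
= 131.32 - 126.32
= 5.0000

5.0000


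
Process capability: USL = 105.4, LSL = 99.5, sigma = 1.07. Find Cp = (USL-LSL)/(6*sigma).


Cp = (USL - LSL) / (6 * sigma)
= (105.4 - 99.5) / (6 * 1.07)
= 5.9000 / 6.4200
= 0.9190

0.9190


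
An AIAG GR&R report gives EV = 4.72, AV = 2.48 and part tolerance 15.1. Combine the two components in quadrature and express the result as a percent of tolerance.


GRR = sqrt(EV^2 + AV^2) = sqrt(4.72^2 + 2.48^2) = 5.3318665
%GRR = GRR / tol * 100 = 5.3318665 / 15.1 * 100
%GRR = 35.3104

35.3104


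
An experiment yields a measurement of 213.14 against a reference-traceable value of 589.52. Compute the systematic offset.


Systematic error = measured - true
= 213.14 - 589.52
= -376.3800

-376.3800


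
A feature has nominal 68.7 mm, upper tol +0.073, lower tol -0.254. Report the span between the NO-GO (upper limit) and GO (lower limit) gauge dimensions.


GO = nominal - lower_tol (smallest hole = maximum material condition)
GO = 68.7 - 0.254 = 68.446
NO-GO = nominal + upper_tol (largest hole = least material condition)
NO-GO = 68.7 + 0.073 = 68.773
spread = NO-GO - GO = 68.773 - 68.446 = 0.3270

0.3270


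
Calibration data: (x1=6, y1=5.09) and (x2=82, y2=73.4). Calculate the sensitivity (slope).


slope = (y2 - y1) / (x2 - x1)
= (73.4 - 5.09) / (82 - 6)
= 68.3100 / 76
= 0.8988

0.8988


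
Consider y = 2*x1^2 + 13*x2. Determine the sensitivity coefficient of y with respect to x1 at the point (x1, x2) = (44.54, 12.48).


y = 2*x1^2 + 13*x2
dy/dx1 = 2*2*x1
Evaluate at x1 = 44.54: c1 = 4 * 44.54
c1 = 178.1600

178.1600


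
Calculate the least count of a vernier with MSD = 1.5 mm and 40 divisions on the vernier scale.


LC = MSD / n_div
= 1.5 / 40
= 0.0375

0.0375


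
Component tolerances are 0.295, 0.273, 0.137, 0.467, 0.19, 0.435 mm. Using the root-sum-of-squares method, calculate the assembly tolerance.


RSS = sqrt(0.295^2 + 0.273^2 + 0.137^2 + 0.467^2 + 0.19^2 + 0.435^2)
= sqrt(0.623737)
= 0.7898

0.7898


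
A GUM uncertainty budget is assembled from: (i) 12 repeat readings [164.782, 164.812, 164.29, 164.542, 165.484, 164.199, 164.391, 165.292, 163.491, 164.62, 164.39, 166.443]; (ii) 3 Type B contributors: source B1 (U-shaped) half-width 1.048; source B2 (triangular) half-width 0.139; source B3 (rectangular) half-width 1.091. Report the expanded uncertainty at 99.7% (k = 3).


mean = (164.782 + 164.812 + 164.29 + 164.542 + 165.484 + 164.199 + 164.391 + 165.292 + 163.491 + 164.62 + 164.39 + 166.443) / 12 = 164.728
s = sqrt(sum((x - mean)^2)/(n-1)) = 0.74570016
u_A = s / sqrt(n) = 0.74570016 / sqrt(12) = 0.21526509
u_B1 = 1.048 / sqrt(2) = 0.74104791
u_B2 = 0.139 / sqrt(6) = 0.056746512
u_B3 = 1.091 / sqrt(3) = 0.62988914
uc = sqrt(0.21526509^2 + 0.74104791^2 + 0.056746512^2 + 0.62988914^2) = 0.99773321
U = k * uc = 3 * 0.99773321
U = 2.9932

2.9932


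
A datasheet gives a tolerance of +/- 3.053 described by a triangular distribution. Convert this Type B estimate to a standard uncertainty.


u_B = half_width / sqrt(6)
u_B = 3.053 / 2.4494897
u_B = 1.2464

1.2464


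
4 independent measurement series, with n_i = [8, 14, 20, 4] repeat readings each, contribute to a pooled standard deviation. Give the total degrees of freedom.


nu = sum_i (n_i - 1)
nu = ((8 - 1) + (14 - 1) + (20 - 1) + (4 - 1))
nu = 7 + 13 + 19 + 3
nu = 42

42


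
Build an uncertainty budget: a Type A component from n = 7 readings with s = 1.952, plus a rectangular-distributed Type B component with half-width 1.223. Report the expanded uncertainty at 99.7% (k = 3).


u_A = s / sqrt(n) = 1.952 / sqrt(7) = 0.73778665
u_B = half_width / sqrt(3) = 1.223 / sqrt(3) = 0.70609938
uc = sqrt(u_A^2 + u_B^2) = sqrt(0.73778665^2 + 0.70609938^2) = 1.0212274
U = k * uc = 3 * 1.0212274
U = 3.0637

3.0637


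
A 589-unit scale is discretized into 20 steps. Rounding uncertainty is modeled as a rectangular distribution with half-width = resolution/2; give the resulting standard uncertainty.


resolution = range / divisions
resolution = 589 / 20 = 29.45
u_res = resolution / (2*sqrt(3))
u_res = 29.45 / 3.4641016
u_res = 8.5015

8.5015


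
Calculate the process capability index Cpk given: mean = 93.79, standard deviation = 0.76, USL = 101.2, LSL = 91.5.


Cpu = (USL - mean) / (3*sigma) = (101.2 - 93.79) / (3*0.76) = 3.2500
Cpl = (mean - LSL) / (3*sigma) = (93.79 - 91.5) / (3*0.76) = 1.0044
Cpk = min(Cpu, Cpl) = 1.0044

1.0044


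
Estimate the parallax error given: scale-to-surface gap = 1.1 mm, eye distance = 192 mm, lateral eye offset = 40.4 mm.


error = h * offset / d
= 1.1 * 40.4 / 192
= 0.2315

0.2315


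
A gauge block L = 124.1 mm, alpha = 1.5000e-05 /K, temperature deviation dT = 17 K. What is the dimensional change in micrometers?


dL = L * alpha * dT
= 124.1 * 1.5000e-05 * 17
= 0.0316455 mm
dL_um = 0.0316455 * 1000 = 31.6455 um

31.6455


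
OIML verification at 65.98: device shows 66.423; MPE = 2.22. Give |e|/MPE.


e = indication - reference = 66.423 - 65.98 = 0.4430
|e| = 0.4430
ratio = |e| / MPE = 0.4430 / 2.22
ratio = 0.1995

0.1995


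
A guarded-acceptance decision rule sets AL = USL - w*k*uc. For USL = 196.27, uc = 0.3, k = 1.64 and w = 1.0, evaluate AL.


U = k * uc = 1.64 * 0.3 = 0.492
guard band g = w * U = 1.0 * 0.492 = 0.492
AL = USL - g = 196.27 - 0.492
AL = 195.7780

195.7780


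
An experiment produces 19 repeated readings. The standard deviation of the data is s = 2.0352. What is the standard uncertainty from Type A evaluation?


u_A = s / sqrt(n)
u_A = 2.0352 / sqrt(19)
u_A = 2.0352 / 4.3588989
u_A = 0.4669

0.4669


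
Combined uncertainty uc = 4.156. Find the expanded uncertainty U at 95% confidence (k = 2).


U = k * uc
U = 2 * 4.156
U = 8.3120

8.3120


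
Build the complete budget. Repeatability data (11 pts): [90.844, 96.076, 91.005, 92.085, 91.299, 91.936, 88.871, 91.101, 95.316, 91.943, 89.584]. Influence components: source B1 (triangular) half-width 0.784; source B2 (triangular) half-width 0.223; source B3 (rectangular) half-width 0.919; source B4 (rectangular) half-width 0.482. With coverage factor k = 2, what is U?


mean = (90.844 + 96.076 + 91.005 + 92.085 + 91.299 + 91.936 + 88.871 + 91.101 + 95.316 + 91.943 + 89.584) / 11 = 91.82363636
s = sqrt(sum((x - mean)^2)/(n-1)) = 2.1572139
u_A = s / sqrt(n) = 2.1572139 / sqrt(11) = 0.65042446
u_B1 = 0.784 / sqrt(6) = 0.32006666
u_B2 = 0.223 / sqrt(6) = 0.091039369
u_B3 = 0.919 / sqrt(3) = 0.5305849
u_B4 = 0.482 / sqrt(3) = 0.27828283
uc = sqrt(0.65042446^2 + 0.32006666^2 + 0.091039369^2 + 0.5305849^2 + 0.27828283^2) = 0.94485157
U = k * uc = 2 * 0.94485157
U = 1.8897

1.8897


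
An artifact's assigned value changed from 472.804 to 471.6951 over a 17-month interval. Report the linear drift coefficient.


rate = (v2 - v1) / months
= (471.6951 - 472.804) / 17
= -1.1089 / 17
= -0.0652

-0.0652


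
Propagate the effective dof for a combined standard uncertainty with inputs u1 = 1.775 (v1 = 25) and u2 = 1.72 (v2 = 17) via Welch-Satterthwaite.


uc = sqrt(u1^2 + u2^2) = sqrt(1.775^2 + 1.72^2) = 2.4716442
v_eff = uc^4 / (u1^4/v1 + u2^4/v2)
= 2.4716442^4 / (1.775^4/25 + 1.72^4/17)
= 37.320187 / 0.91188873
v_eff = 40.9263

40.9263


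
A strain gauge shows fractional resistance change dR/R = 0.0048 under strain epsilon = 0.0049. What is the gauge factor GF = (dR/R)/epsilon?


GF = (dR/R) / epsilon
= 0.0048 / 0.0049
= 0.9796

0.9796


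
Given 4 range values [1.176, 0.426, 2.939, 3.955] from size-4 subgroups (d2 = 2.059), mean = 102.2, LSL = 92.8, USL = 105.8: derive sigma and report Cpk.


R_bar = (1.176 + 0.426 + 2.939 + 3.955) / 4 = 2.124
sigma = R_bar / d2 = 2.124 / 2.059 = 1.0315687
Cp = (USL - LSL)/(6*sigma) = (105.8 - 92.8)/(6*1.0315687) = 2.1004
Cpu = (105.8 - 102.2)/(3*1.0315687) = 1.1633
Cpl = (102.2 - 92.8)/(3*1.0315687) = 3.0374
Cpk = min(Cpu, Cpl) = 1.1633

1.1633


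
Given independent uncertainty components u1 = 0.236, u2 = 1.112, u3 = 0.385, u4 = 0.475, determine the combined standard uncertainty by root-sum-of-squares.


uc = sqrt(0.236^2 + 1.112^2 + 0.385^2 + 0.475^2)
uc = sqrt(1.66609)
uc = 1.2908

1.2908


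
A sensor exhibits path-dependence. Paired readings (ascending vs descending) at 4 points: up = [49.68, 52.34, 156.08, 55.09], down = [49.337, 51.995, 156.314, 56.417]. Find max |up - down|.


|49.68 - 49.337| = 0.3430
|52.34 - 51.995| = 0.3450
|156.08 - 156.314| = 0.2340
|55.09 - 56.417| = 1.3270
hysteresis = max(diffs) = 1.3270

1.3270


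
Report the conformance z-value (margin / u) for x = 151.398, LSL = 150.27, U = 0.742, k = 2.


u = U / k = 0.742 / 2 = 0.371
margin = |LSL - x| = |150.27 - 151.398| = 1.128
z = margin / u = 1.128 / 0.371
z = 3.0404

3.0404


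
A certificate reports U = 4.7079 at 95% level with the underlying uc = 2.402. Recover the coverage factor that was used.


k = U / uc
k = 4.7079 / 2.402
k = 1.96

1.96


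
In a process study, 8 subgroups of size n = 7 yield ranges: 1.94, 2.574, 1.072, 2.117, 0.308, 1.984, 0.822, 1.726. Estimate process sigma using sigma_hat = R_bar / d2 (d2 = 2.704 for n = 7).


R_bar = (1.94 + 2.574 + 1.072 + 2.117 + 0.308 + 1.984 + 0.822 + 1.726) / 8
R_bar = 12.543 / 8 = 1.567875
sigma_hat = R_bar / d2 = 1.567875 / 2.704 = 0.5798

0.5798


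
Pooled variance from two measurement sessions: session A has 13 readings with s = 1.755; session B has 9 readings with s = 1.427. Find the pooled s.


s_p = sqrt(((n1-1)*s1^2 + (n2-1)*s2^2) / (n1+n2-2))
numerator = (13-1)*1.755^2 + (9-1)*1.427^2 = 36.9603 + 16.290632 = 53.250932
denominator = 13 + 9 - 2 = 20
s_p^2 = 53.250932 / 20 = 2.6625466
s_p = sqrt(2.6625466) = 1.6317

1.6317


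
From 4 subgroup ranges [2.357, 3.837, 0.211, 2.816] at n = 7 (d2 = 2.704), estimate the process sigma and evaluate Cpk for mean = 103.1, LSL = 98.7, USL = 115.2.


R_bar = (2.357 + 3.837 + 0.211 + 2.816) / 4 = 2.30525
sigma = R_bar / d2 = 2.30525 / 2.704 = 0.85253328
Cp = (USL - LSL)/(6*sigma) = (115.2 - 98.7)/(6*0.85253328) = 3.2257
Cpu = (115.2 - 103.1)/(3*0.85253328) = 4.7310
Cpl = (103.1 - 98.7)/(3*0.85253328) = 1.7204
Cpk = min(Cpu, Cpl) = 1.7204

1.7204


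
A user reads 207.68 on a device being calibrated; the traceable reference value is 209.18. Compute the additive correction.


Correction = standard - reading
= 209.18 - 207.68
= 1.5000

1.5000


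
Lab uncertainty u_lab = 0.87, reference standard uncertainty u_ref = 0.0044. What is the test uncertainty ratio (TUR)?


TUR = u_lab / u_ref
= 0.87 / 0.0044
= 197.7273

197.7273


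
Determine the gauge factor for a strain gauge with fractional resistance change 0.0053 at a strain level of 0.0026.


GF = (dR/R) / epsilon
= 0.0053 / 0.0026
= 2.0385

2.0385


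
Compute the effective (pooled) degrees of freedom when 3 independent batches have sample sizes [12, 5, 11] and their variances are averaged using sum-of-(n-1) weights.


nu = sum_i (n_i - 1)
nu = ((12 - 1) + (5 - 1) + (11 - 1))
nu = 11 + 4 + 10
nu = 25

25


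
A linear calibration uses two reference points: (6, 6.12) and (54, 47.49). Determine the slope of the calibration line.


slope = (y2 - y1) / (x2 - x1)
= (47.49 - 6.12) / (54 - 6)
= 41.3700 / 48
= 0.8619

0.8619


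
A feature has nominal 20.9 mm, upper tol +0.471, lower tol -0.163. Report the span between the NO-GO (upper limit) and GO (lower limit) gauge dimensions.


GO = nominal - lower_tol (smallest hole = maximum material condition)
GO = 20.9 - 0.163 = 20.737
NO-GO = nominal + upper_tol (largest hole = least material condition)
NO-GO = 20.9 + 0.471 = 21.371
spread = NO-GO - GO = 21.371 - 20.737 = 0.6340

0.6340


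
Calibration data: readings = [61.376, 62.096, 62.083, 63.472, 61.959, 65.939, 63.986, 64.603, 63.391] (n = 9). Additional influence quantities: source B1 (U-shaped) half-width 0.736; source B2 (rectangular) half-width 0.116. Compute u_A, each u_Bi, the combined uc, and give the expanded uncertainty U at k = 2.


mean = (61.376 + 62.096 + 62.083 + 63.472 + 61.959 + 65.939 + 63.986 + 64.603 + 63.391) / 9 = 63.21166667
s = sqrt(sum((x - mean)^2)/(n-1)) = 1.4803348
u_A = s / sqrt(n) = 1.4803348 / sqrt(9) = 0.49344493
u_B1 = 0.736 / sqrt(2) = 0.52043059
u_B2 = 0.116 / sqrt(3) = 0.066972631
uc = sqrt(0.49344493^2 + 0.52043059^2 + 0.066972631^2) = 0.72029246
U = k * uc = 2 * 0.72029246
U = 1.4406

1.4406


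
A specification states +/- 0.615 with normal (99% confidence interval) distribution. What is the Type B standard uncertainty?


u_B = half_width / 2.576
u_B = 0.615 / 2.576
u_B = 0.2387

0.2387


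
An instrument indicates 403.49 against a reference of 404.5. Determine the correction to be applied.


Correction = standard - reading
= 404.5 - 403.49
= 1.0100

1.0100


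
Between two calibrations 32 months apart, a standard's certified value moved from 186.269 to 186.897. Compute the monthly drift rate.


rate = (v2 - v1) / months
= (186.897 - 186.269) / 32
= 0.6280 / 32
= 0.0196

0.0196


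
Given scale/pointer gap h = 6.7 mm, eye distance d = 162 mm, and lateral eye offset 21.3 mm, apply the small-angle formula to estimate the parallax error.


error = h * offset / d
= 6.7 * 21.3 / 162
= 0.8809

0.8809


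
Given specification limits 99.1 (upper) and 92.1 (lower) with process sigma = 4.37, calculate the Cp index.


Cp = (USL - LSL) / (6 * sigma)
= (99.1 - 92.1) / (6 * 4.37)
= 7.0000 / 26.2200
= 0.2670

0.2670


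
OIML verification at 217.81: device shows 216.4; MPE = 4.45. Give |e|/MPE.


e = indication - reference = 216.4 - 217.81 = -1.4100
|e| = 1.4100
ratio = |e| / MPE = 1.4100 / 4.45
ratio = 0.3169

0.3169


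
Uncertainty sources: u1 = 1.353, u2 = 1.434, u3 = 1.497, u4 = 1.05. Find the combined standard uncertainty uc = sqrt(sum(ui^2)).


uc = sqrt(1.353^2 + 1.434^2 + 1.497^2 + 1.05^2)
uc = sqrt(7.230474)
uc = 2.6890

2.6890


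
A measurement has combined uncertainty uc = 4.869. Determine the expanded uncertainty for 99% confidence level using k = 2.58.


U = k * uc
U = 2.58 * 4.869
U = 12.5620

12.5620


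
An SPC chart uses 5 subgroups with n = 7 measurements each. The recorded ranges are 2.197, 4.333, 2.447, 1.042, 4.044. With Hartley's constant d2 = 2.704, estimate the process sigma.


R_bar = (2.197 + 4.333 + 2.447 + 1.042 + 4.044) / 5
R_bar = 14.063 / 5 = 2.8126
sigma_hat = R_bar / d2 = 2.8126 / 2.704 = 1.0402

1.0402


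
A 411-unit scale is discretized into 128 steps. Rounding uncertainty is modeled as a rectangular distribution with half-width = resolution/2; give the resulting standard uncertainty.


resolution = range / divisions
resolution = 411 / 128 = 3.2109375
u_res = resolution / (2*sqrt(3))
u_res = 3.2109375 / 3.4641016
u_res = 0.9269

0.9269


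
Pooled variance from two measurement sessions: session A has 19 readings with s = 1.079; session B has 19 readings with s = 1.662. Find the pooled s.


s_p = sqrt(((n1-1)*s1^2 + (n2-1)*s2^2) / (n1+n2-2))
numerator = (19-1)*1.079^2 + (19-1)*1.662^2 = 20.956338 + 49.720392 = 70.67673
denominator = 19 + 19 - 2 = 36
s_p^2 = 70.67673 / 36 = 1.9632425
s_p = sqrt(1.9632425) = 1.4012

1.4012


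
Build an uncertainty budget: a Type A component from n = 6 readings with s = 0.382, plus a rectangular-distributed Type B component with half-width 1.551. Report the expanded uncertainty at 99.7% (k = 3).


u_A = s / sqrt(n) = 0.382 / sqrt(6) = 0.15595085
u_B = half_width / sqrt(3) = 1.551 / sqrt(3) = 0.89547027
uc = sqrt(u_A^2 + u_B^2) = sqrt(0.15595085^2 + 0.89547027^2) = 0.90894866
U = k * uc = 3 * 0.90894866
U = 2.7268

2.7268


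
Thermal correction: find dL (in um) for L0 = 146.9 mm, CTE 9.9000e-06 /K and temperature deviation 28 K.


dL = L * alpha * dT
= 146.9 * 9.9000e-06 * 28
= 0.0407207 mm
dL_um = 0.0407207 * 1000 = 40.7207 um

40.7207


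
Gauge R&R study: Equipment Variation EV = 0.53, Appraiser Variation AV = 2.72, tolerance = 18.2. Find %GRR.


GRR = sqrt(EV^2 + AV^2) = sqrt(0.53^2 + 2.72^2) = 2.771155
%GRR = GRR / tol * 100 = 2.771155 / 18.2 * 100
%GRR = 15.2261

15.2261


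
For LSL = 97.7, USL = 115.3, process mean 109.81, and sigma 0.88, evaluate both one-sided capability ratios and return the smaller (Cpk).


Cpu = (USL - mean) / (3*sigma) = (115.3 - 109.81) / (3*0.88) = 2.0795
Cpl = (mean - LSL) / (3*sigma) = (109.81 - 97.7) / (3*0.88) = 4.5871
Cpk = min(Cpu, Cpl) = 2.0795

2.0795


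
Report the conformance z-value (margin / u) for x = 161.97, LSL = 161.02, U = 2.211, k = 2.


u = U / k = 2.211 / 2 = 1.1055
margin = |LSL - x| = |161.02 - 161.97| = 0.95
z = margin / u = 0.95 / 1.1055
z = 0.8593

0.8593


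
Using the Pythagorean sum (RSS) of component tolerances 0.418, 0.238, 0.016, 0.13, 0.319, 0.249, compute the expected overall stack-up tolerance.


RSS = sqrt(0.418^2 + 0.238^2 + 0.016^2 + 0.13^2 + 0.319^2 + 0.249^2)
= sqrt(0.412286)
= 0.6421

0.6421


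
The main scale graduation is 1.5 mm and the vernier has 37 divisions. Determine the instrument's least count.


LC = MSD / n_div
= 1.5 / 37
= 0.0405

0.0405


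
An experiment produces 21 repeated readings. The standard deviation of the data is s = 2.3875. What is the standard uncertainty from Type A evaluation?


u_A = s / sqrt(n)
u_A = 2.3875 / sqrt(21)
u_A = 2.3875 / 4.5825757
u_A = 0.5210

0.5210


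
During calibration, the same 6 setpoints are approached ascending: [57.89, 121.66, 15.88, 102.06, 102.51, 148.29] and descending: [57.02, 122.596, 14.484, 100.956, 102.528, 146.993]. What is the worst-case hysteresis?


|57.89 - 57.02| = 0.8700
|121.66 - 122.596| = 0.9360
|15.88 - 14.484| = 1.3960
|102.06 - 100.956| = 1.1040
|102.51 - 102.528| = 0.0180
|148.29 - 146.993| = 1.2970
hysteresis = max(diffs) = 1.3960

1.3960


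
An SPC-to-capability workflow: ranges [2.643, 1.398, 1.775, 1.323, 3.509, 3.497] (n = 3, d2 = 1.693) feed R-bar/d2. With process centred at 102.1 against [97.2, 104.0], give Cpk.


R_bar = (2.643 + 1.398 + 1.775 + 1.323 + 3.509 + 3.497) / 6 = 2.3575
sigma = R_bar / d2 = 2.3575 / 1.693 = 1.3924985
Cp = (USL - LSL)/(6*sigma) = (104.0 - 97.2)/(6*1.3924985) = 0.8139
Cpu = (104.0 - 102.1)/(3*1.3924985) = 0.4548
Cpl = (102.1 - 97.2)/(3*1.3924985) = 1.1730
Cpk = min(Cpu, Cpl) = 0.4548

0.4548


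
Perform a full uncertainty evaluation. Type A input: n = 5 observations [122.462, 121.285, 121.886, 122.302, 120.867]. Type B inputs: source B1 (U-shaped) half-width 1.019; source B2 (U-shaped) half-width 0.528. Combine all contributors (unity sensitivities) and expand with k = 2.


mean = (122.462 + 121.285 + 121.886 + 122.302 + 120.867) / 5 = 121.7604
s = sqrt(sum((x - mean)^2)/(n-1)) = 0.67555851
u_A = s / sqrt(n) = 0.67555851 / sqrt(5) = 0.30211895
u_B1 = 1.019 / sqrt(2) = 0.72054181
u_B2 = 0.528 / sqrt(2) = 0.37335238
uc = sqrt(0.30211895^2 + 0.72054181^2 + 0.37335238^2) = 0.86593785
U = k * uc = 2 * 0.86593785
U = 1.7319

1.7319


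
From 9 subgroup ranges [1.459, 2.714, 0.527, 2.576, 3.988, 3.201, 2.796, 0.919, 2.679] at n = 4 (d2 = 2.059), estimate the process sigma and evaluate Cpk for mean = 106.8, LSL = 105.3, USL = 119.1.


R_bar = (1.459 + 2.714 + 0.527 + 2.576 + 3.988 + 3.201 + 2.796 + 0.919 + 2.679) / 9 = 2.3176667
sigma = R_bar / d2 = 2.3176667 / 2.059 = 1.1256273
Cp = (USL - LSL)/(6*sigma) = (119.1 - 105.3)/(6*1.1256273) = 2.0433
Cpu = (119.1 - 106.8)/(3*1.1256273) = 3.6424
Cpl = (106.8 - 105.3)/(3*1.1256273) = 0.4442
Cpk = min(Cpu, Cpl) = 0.4442

0.4442
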